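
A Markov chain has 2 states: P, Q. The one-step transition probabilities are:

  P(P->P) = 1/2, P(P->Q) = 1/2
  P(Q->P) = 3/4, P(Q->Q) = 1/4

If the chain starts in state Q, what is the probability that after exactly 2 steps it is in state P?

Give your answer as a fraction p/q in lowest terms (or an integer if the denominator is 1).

Computing P^2 by repeated multiplication:
P^1 =
  P: [1/2, 1/2]
  Q: [3/4, 1/4]
P^2 =
  P: [5/8, 3/8]
  Q: [9/16, 7/16]

(P^2)[Q -> P] = 9/16

Answer: 9/16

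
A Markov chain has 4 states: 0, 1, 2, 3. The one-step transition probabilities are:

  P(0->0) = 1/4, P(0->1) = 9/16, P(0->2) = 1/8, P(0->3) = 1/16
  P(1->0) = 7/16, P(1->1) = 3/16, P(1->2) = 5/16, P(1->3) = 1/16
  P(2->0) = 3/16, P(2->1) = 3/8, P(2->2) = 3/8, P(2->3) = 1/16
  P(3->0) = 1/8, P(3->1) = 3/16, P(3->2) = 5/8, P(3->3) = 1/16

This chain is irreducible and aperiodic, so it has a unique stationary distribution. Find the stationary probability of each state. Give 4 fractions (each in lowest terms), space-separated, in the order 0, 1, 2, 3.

Answer: 1265/4368 32/91 647/2184 1/16

Derivation:
The stationary distribution satisfies pi = pi * P, i.e.:
  pi_0 = 1/4*pi_0 + 7/16*pi_1 + 3/16*pi_2 + 1/8*pi_3
  pi_1 = 9/16*pi_0 + 3/16*pi_1 + 3/8*pi_2 + 3/16*pi_3
  pi_2 = 1/8*pi_0 + 5/16*pi_1 + 3/8*pi_2 + 5/8*pi_3
  pi_3 = 1/16*pi_0 + 1/16*pi_1 + 1/16*pi_2 + 1/16*pi_3
with normalization: pi_0 + pi_1 + pi_2 + pi_3 = 1.

Using the first 3 balance equations plus normalization, the linear system A*pi = b is:
  [-3/4, 7/16, 3/16, 1/8] . pi = 0
  [9/16, -13/16, 3/8, 3/16] . pi = 0
  [1/8, 5/16, -5/8, 5/8] . pi = 0
  [1, 1, 1, 1] . pi = 1

Solving yields:
  pi_0 = 1265/4368
  pi_1 = 32/91
  pi_2 = 647/2184
  pi_3 = 1/16

Verification (pi * P):
  1265/4368*1/4 + 32/91*7/16 + 647/2184*3/16 + 1/16*1/8 = 1265/4368 = pi_0  (ok)
  1265/4368*9/16 + 32/91*3/16 + 647/2184*3/8 + 1/16*3/16 = 32/91 = pi_1  (ok)
  1265/4368*1/8 + 32/91*5/16 + 647/2184*3/8 + 1/16*5/8 = 647/2184 = pi_2  (ok)
  1265/4368*1/16 + 32/91*1/16 + 647/2184*1/16 + 1/16*1/16 = 1/16 = pi_3  (ok)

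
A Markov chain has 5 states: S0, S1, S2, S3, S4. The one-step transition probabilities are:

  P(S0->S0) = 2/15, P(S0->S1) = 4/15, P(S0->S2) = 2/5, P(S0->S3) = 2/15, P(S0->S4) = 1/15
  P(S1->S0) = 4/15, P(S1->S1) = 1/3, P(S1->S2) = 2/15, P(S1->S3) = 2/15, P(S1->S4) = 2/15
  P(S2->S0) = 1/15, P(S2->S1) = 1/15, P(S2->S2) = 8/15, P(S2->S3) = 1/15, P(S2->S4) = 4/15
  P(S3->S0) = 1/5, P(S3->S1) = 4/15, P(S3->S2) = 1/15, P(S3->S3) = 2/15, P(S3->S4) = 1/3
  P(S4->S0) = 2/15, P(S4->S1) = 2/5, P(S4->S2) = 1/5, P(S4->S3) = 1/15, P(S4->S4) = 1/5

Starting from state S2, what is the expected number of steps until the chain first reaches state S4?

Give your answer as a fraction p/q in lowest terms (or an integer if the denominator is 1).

Answer: 29265/6728

Derivation:
Let h_i = expected steps to first reach S4 from state i.
Boundary: h_S4 = 0.
First-step equations for the other states:
  h_S0 = 1 + 2/15*h_S0 + 4/15*h_S1 + 2/5*h_S2 + 2/15*h_S3 + 1/15*h_S4
  h_S1 = 1 + 4/15*h_S0 + 1/3*h_S1 + 2/15*h_S2 + 2/15*h_S3 + 2/15*h_S4
  h_S2 = 1 + 1/15*h_S0 + 1/15*h_S1 + 8/15*h_S2 + 1/15*h_S3 + 4/15*h_S4
  h_S3 = 1 + 1/5*h_S0 + 4/15*h_S1 + 1/15*h_S2 + 2/15*h_S3 + 1/3*h_S4

Substituting h_S4 = 0 and rearranging gives the linear system (I - Q) h = 1:
  [13/15, -4/15, -2/5, -2/15] . (h_S0, h_S1, h_S2, h_S3) = 1
  [-4/15, 2/3, -2/15, -2/15] . (h_S0, h_S1, h_S2, h_S3) = 1
  [-1/15, -1/15, 7/15, -1/15] . (h_S0, h_S1, h_S2, h_S3) = 1
  [-1/5, -4/15, -1/15, 13/15] . (h_S0, h_S1, h_S2, h_S3) = 1

Solving yields:
  h_S0 = 4650/841
  h_S1 = 18405/3364
  h_S2 = 29265/6728
  h_S3 = 29925/6728

Starting state is S2, so the expected hitting time is h_S2 = 29265/6728.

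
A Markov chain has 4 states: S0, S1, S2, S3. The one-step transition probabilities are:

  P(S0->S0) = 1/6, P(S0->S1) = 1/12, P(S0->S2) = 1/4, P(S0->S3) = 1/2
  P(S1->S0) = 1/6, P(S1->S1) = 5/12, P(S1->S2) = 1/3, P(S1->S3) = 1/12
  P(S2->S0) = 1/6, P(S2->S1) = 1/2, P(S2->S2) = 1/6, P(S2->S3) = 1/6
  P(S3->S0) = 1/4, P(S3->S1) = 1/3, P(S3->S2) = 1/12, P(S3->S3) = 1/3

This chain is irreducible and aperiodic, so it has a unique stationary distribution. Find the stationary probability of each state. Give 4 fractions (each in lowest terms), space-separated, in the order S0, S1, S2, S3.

The stationary distribution satisfies pi = pi * P, i.e.:
  pi_S0 = 1/6*pi_S0 + 1/6*pi_S1 + 1/6*pi_S2 + 1/4*pi_S3
  pi_S1 = 1/12*pi_S0 + 5/12*pi_S1 + 1/2*pi_S2 + 1/3*pi_S3
  pi_S2 = 1/4*pi_S0 + 1/3*pi_S1 + 1/6*pi_S2 + 1/12*pi_S3
  pi_S3 = 1/2*pi_S0 + 1/12*pi_S1 + 1/6*pi_S2 + 1/3*pi_S3
with normalization: pi_S0 + pi_S1 + pi_S2 + pi_S3 = 1.

Using the first 3 balance equations plus normalization, the linear system A*pi = b is:
  [-5/6, 1/6, 1/6, 1/4] . pi = 0
  [1/12, -7/12, 1/2, 1/3] . pi = 0
  [1/4, 1/3, -5/6, 1/12] . pi = 0
  [1, 1, 1, 1] . pi = 1

Solving yields:
  pi_S0 = 92/493
  pi_S1 = 6/17
  pi_S2 = 109/493
  pi_S3 = 118/493

Verification (pi * P):
  92/493*1/6 + 6/17*1/6 + 109/493*1/6 + 118/493*1/4 = 92/493 = pi_S0  (ok)
  92/493*1/12 + 6/17*5/12 + 109/493*1/2 + 118/493*1/3 = 6/17 = pi_S1  (ok)
  92/493*1/4 + 6/17*1/3 + 109/493*1/6 + 118/493*1/12 = 109/493 = pi_S2  (ok)
  92/493*1/2 + 6/17*1/12 + 109/493*1/6 + 118/493*1/3 = 118/493 = pi_S3  (ok)

Answer: 92/493 6/17 109/493 118/493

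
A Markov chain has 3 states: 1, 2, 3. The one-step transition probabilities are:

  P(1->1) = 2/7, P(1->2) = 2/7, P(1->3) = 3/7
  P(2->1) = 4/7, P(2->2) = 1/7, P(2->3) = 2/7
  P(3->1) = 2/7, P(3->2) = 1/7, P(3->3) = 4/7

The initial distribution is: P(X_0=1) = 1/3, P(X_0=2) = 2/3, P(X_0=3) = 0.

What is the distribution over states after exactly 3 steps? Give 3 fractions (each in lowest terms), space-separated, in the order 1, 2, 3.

Answer: 356/1029 197/1029 68/147

Derivation:
Propagating the distribution step by step (d_{t+1} = d_t * P):
d_0 = (1=1/3, 2=2/3, 3=0)
  d_1[1] = 1/3*2/7 + 2/3*4/7 + 0*2/7 = 10/21
  d_1[2] = 1/3*2/7 + 2/3*1/7 + 0*1/7 = 4/21
  d_1[3] = 1/3*3/7 + 2/3*2/7 + 0*4/7 = 1/3
d_1 = (1=10/21, 2=4/21, 3=1/3)
  d_2[1] = 10/21*2/7 + 4/21*4/7 + 1/3*2/7 = 50/147
  d_2[2] = 10/21*2/7 + 4/21*1/7 + 1/3*1/7 = 31/147
  d_2[3] = 10/21*3/7 + 4/21*2/7 + 1/3*4/7 = 22/49
d_2 = (1=50/147, 2=31/147, 3=22/49)
  d_3[1] = 50/147*2/7 + 31/147*4/7 + 22/49*2/7 = 356/1029
  d_3[2] = 50/147*2/7 + 31/147*1/7 + 22/49*1/7 = 197/1029
  d_3[3] = 50/147*3/7 + 31/147*2/7 + 22/49*4/7 = 68/147
d_3 = (1=356/1029, 2=197/1029, 3=68/147)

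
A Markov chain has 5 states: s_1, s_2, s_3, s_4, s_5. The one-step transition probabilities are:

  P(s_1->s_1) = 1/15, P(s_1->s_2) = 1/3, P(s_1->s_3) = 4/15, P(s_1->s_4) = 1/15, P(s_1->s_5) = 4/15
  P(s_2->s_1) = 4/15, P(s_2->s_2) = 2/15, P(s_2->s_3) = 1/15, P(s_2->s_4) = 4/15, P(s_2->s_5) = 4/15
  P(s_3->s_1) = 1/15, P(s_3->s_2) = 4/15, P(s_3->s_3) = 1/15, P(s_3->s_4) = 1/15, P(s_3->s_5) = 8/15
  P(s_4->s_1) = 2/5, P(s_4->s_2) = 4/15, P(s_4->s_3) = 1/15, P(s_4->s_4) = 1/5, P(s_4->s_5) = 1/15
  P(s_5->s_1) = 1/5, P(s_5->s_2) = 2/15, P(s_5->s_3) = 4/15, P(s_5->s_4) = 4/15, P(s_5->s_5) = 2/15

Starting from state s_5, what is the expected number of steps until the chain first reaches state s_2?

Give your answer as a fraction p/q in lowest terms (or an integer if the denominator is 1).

Let h_i = expected steps to first reach s_2 from state i.
Boundary: h_s_2 = 0.
First-step equations for the other states:
  h_s_1 = 1 + 1/15*h_s_1 + 1/3*h_s_2 + 4/15*h_s_3 + 1/15*h_s_4 + 4/15*h_s_5
  h_s_3 = 1 + 1/15*h_s_1 + 4/15*h_s_2 + 1/15*h_s_3 + 1/15*h_s_4 + 8/15*h_s_5
  h_s_4 = 1 + 2/5*h_s_1 + 4/15*h_s_2 + 1/15*h_s_3 + 1/5*h_s_4 + 1/15*h_s_5
  h_s_5 = 1 + 1/5*h_s_1 + 2/15*h_s_2 + 4/15*h_s_3 + 4/15*h_s_4 + 2/15*h_s_5

Substituting h_s_2 = 0 and rearranging gives the linear system (I - Q) h = 1:
  [14/15, -4/15, -1/15, -4/15] . (h_s_1, h_s_3, h_s_4, h_s_5) = 1
  [-1/15, 14/15, -1/15, -8/15] . (h_s_1, h_s_3, h_s_4, h_s_5) = 1
  [-2/5, -1/15, 4/5, -1/15] . (h_s_1, h_s_3, h_s_4, h_s_5) = 1
  [-1/5, -4/15, -4/15, 13/15] . (h_s_1, h_s_3, h_s_4, h_s_5) = 1

Solving yields:
  h_s_1 = 62640/16243
  h_s_3 = 68610/16243
  h_s_4 = 63495/16243
  h_s_5 = 73845/16243

Starting state is s_5, so the expected hitting time is h_s_5 = 73845/16243.

Answer: 73845/16243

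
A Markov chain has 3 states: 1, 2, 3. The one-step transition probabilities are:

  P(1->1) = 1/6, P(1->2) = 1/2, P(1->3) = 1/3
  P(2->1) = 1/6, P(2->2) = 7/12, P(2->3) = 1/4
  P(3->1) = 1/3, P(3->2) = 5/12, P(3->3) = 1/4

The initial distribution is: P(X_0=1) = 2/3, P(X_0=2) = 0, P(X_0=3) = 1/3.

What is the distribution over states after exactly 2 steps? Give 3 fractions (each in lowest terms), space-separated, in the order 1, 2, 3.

Propagating the distribution step by step (d_{t+1} = d_t * P):
d_0 = (1=2/3, 2=0, 3=1/3)
  d_1[1] = 2/3*1/6 + 0*1/6 + 1/3*1/3 = 2/9
  d_1[2] = 2/3*1/2 + 0*7/12 + 1/3*5/12 = 17/36
  d_1[3] = 2/3*1/3 + 0*1/4 + 1/3*1/4 = 11/36
d_1 = (1=2/9, 2=17/36, 3=11/36)
  d_2[1] = 2/9*1/6 + 17/36*1/6 + 11/36*1/3 = 47/216
  d_2[2] = 2/9*1/2 + 17/36*7/12 + 11/36*5/12 = 37/72
  d_2[3] = 2/9*1/3 + 17/36*1/4 + 11/36*1/4 = 29/108
d_2 = (1=47/216, 2=37/72, 3=29/108)

Answer: 47/216 37/72 29/108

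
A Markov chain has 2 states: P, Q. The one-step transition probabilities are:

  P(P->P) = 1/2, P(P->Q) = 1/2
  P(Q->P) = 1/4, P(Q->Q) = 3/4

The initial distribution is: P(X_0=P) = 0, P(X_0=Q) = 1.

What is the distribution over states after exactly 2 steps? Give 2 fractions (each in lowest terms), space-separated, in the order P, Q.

Answer: 5/16 11/16

Derivation:
Propagating the distribution step by step (d_{t+1} = d_t * P):
d_0 = (P=0, Q=1)
  d_1[P] = 0*1/2 + 1*1/4 = 1/4
  d_1[Q] = 0*1/2 + 1*3/4 = 3/4
d_1 = (P=1/4, Q=3/4)
  d_2[P] = 1/4*1/2 + 3/4*1/4 = 5/16
  d_2[Q] = 1/4*1/2 + 3/4*3/4 = 11/16
d_2 = (P=5/16, Q=11/16)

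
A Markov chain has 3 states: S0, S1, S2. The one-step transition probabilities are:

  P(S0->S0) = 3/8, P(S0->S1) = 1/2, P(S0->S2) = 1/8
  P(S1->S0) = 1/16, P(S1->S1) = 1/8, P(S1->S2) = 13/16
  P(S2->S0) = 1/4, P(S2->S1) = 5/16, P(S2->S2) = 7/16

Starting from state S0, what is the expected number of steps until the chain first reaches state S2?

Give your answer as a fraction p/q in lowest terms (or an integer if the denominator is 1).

Let h_i = expected steps to first reach S2 from state i.
Boundary: h_S2 = 0.
First-step equations for the other states:
  h_S0 = 1 + 3/8*h_S0 + 1/2*h_S1 + 1/8*h_S2
  h_S1 = 1 + 1/16*h_S0 + 1/8*h_S1 + 13/16*h_S2

Substituting h_S2 = 0 and rearranging gives the linear system (I - Q) h = 1:
  [5/8, -1/2] . (h_S0, h_S1) = 1
  [-1/16, 7/8] . (h_S0, h_S1) = 1

Solving yields:
  h_S0 = 8/3
  h_S1 = 4/3

Starting state is S0, so the expected hitting time is h_S0 = 8/3.

Answer: 8/3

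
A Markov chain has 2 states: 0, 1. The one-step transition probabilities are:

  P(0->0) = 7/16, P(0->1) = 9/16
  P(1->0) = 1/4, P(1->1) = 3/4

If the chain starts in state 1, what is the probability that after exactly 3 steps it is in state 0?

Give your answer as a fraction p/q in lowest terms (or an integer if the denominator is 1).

Answer: 313/1024

Derivation:
Computing P^3 by repeated multiplication:
P^1 =
  0: [7/16, 9/16]
  1: [1/4, 3/4]
P^2 =
  0: [85/256, 171/256]
  1: [19/64, 45/64]
P^3 =
  0: [1279/4096, 2817/4096]
  1: [313/1024, 711/1024]

(P^3)[1 -> 0] = 313/1024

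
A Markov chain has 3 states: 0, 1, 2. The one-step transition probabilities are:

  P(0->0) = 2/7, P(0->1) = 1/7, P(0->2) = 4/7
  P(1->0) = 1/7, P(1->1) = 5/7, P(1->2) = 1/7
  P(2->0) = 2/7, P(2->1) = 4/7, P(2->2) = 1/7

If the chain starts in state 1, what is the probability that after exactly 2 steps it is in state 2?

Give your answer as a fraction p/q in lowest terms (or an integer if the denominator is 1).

Computing P^2 by repeated multiplication:
P^1 =
  0: [2/7, 1/7, 4/7]
  1: [1/7, 5/7, 1/7]
  2: [2/7, 4/7, 1/7]
P^2 =
  0: [13/49, 23/49, 13/49]
  1: [9/49, 30/49, 10/49]
  2: [10/49, 26/49, 13/49]

(P^2)[1 -> 2] = 10/49

Answer: 10/49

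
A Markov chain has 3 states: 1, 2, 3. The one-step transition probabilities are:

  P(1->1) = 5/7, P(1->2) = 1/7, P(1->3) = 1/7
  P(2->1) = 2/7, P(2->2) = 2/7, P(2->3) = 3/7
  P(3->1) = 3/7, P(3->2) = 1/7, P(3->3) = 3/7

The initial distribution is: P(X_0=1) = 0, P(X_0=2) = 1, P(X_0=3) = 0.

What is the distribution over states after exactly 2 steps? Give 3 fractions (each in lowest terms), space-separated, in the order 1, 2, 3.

Answer: 23/49 9/49 17/49

Derivation:
Propagating the distribution step by step (d_{t+1} = d_t * P):
d_0 = (1=0, 2=1, 3=0)
  d_1[1] = 0*5/7 + 1*2/7 + 0*3/7 = 2/7
  d_1[2] = 0*1/7 + 1*2/7 + 0*1/7 = 2/7
  d_1[3] = 0*1/7 + 1*3/7 + 0*3/7 = 3/7
d_1 = (1=2/7, 2=2/7, 3=3/7)
  d_2[1] = 2/7*5/7 + 2/7*2/7 + 3/7*3/7 = 23/49
  d_2[2] = 2/7*1/7 + 2/7*2/7 + 3/7*1/7 = 9/49
  d_2[3] = 2/7*1/7 + 2/7*3/7 + 3/7*3/7 = 17/49
d_2 = (1=23/49, 2=9/49, 3=17/49)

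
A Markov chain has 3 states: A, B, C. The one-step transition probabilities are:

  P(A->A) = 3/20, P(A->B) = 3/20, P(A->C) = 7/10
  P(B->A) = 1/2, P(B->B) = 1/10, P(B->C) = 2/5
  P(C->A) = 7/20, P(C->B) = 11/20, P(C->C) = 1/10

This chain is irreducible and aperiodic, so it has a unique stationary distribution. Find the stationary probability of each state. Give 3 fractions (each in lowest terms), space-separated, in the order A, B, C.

Answer: 59/180 13/45 23/60

Derivation:
The stationary distribution satisfies pi = pi * P, i.e.:
  pi_A = 3/20*pi_A + 1/2*pi_B + 7/20*pi_C
  pi_B = 3/20*pi_A + 1/10*pi_B + 11/20*pi_C
  pi_C = 7/10*pi_A + 2/5*pi_B + 1/10*pi_C
with normalization: pi_A + pi_B + pi_C = 1.

Using the first 2 balance equations plus normalization, the linear system A*pi = b is:
  [-17/20, 1/2, 7/20] . pi = 0
  [3/20, -9/10, 11/20] . pi = 0
  [1, 1, 1] . pi = 1

Solving yields:
  pi_A = 59/180
  pi_B = 13/45
  pi_C = 23/60

Verification (pi * P):
  59/180*3/20 + 13/45*1/2 + 23/60*7/20 = 59/180 = pi_A  (ok)
  59/180*3/20 + 13/45*1/10 + 23/60*11/20 = 13/45 = pi_B  (ok)
  59/180*7/10 + 13/45*2/5 + 23/60*1/10 = 23/60 = pi_C  (ok)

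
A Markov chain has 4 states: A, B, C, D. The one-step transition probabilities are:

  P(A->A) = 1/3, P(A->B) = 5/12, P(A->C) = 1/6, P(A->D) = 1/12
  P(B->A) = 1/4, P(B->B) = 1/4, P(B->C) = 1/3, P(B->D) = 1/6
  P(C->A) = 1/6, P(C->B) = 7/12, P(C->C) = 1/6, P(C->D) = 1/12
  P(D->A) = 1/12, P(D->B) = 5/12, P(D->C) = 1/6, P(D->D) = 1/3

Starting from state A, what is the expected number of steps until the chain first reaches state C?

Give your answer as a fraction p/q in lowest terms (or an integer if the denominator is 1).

Let h_i = expected steps to first reach C from state i.
Boundary: h_C = 0.
First-step equations for the other states:
  h_A = 1 + 1/3*h_A + 5/12*h_B + 1/6*h_C + 1/12*h_D
  h_B = 1 + 1/4*h_A + 1/4*h_B + 1/3*h_C + 1/6*h_D
  h_D = 1 + 1/12*h_A + 5/12*h_B + 1/6*h_C + 1/3*h_D

Substituting h_C = 0 and rearranging gives the linear system (I - Q) h = 1:
  [2/3, -5/12, -1/12] . (h_A, h_B, h_D) = 1
  [-1/4, 3/4, -1/6] . (h_A, h_B, h_D) = 1
  [-1/12, -5/12, 2/3] . (h_A, h_B, h_D) = 1

Solving yields:
  h_A = 84/19
  h_B = 72/19
  h_D = 84/19

Starting state is A, so the expected hitting time is h_A = 84/19.

Answer: 84/19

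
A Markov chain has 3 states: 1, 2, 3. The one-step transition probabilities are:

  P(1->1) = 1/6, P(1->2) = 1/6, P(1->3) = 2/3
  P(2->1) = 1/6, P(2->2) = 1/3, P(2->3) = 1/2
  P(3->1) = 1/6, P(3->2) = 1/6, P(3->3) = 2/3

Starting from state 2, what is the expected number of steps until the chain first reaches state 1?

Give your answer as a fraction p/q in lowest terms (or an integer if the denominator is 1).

Let h_i = expected steps to first reach 1 from state i.
Boundary: h_1 = 0.
First-step equations for the other states:
  h_2 = 1 + 1/6*h_1 + 1/3*h_2 + 1/2*h_3
  h_3 = 1 + 1/6*h_1 + 1/6*h_2 + 2/3*h_3

Substituting h_1 = 0 and rearranging gives the linear system (I - Q) h = 1:
  [2/3, -1/2] . (h_2, h_3) = 1
  [-1/6, 1/3] . (h_2, h_3) = 1

Solving yields:
  h_2 = 6
  h_3 = 6

Starting state is 2, so the expected hitting time is h_2 = 6.

Answer: 6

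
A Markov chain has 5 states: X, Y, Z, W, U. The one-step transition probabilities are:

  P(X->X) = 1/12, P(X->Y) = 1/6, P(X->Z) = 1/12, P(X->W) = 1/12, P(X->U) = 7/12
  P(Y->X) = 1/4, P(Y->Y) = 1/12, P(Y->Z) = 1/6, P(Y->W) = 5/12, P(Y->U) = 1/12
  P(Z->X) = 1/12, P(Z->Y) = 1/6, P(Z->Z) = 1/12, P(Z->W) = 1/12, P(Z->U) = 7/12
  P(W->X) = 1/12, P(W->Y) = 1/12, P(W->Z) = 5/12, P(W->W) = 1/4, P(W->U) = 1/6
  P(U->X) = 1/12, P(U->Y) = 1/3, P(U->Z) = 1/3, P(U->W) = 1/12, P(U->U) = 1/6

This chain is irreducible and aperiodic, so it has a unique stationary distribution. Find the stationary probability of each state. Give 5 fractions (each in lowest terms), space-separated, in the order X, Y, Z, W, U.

Answer: 418/3657 453/2438 1687/7314 425/2438 719/2438

Derivation:
The stationary distribution satisfies pi = pi * P, i.e.:
  pi_X = 1/12*pi_X + 1/4*pi_Y + 1/12*pi_Z + 1/12*pi_W + 1/12*pi_U
  pi_Y = 1/6*pi_X + 1/12*pi_Y + 1/6*pi_Z + 1/12*pi_W + 1/3*pi_U
  pi_Z = 1/12*pi_X + 1/6*pi_Y + 1/12*pi_Z + 5/12*pi_W + 1/3*pi_U
  pi_W = 1/12*pi_X + 5/12*pi_Y + 1/12*pi_Z + 1/4*pi_W + 1/12*pi_U
  pi_U = 7/12*pi_X + 1/12*pi_Y + 7/12*pi_Z + 1/6*pi_W + 1/6*pi_U
with normalization: pi_X + pi_Y + pi_Z + pi_W + pi_U = 1.

Using the first 4 balance equations plus normalization, the linear system A*pi = b is:
  [-11/12, 1/4, 1/12, 1/12, 1/12] . pi = 0
  [1/6, -11/12, 1/6, 1/12, 1/3] . pi = 0
  [1/12, 1/6, -11/12, 5/12, 1/3] . pi = 0
  [1/12, 5/12, 1/12, -3/4, 1/12] . pi = 0
  [1, 1, 1, 1, 1] . pi = 1

Solving yields:
  pi_X = 418/3657
  pi_Y = 453/2438
  pi_Z = 1687/7314
  pi_W = 425/2438
  pi_U = 719/2438

Verification (pi * P):
  418/3657*1/12 + 453/2438*1/4 + 1687/7314*1/12 + 425/2438*1/12 + 719/2438*1/12 = 418/3657 = pi_X  (ok)
  418/3657*1/6 + 453/2438*1/12 + 1687/7314*1/6 + 425/2438*1/12 + 719/2438*1/3 = 453/2438 = pi_Y  (ok)
  418/3657*1/12 + 453/2438*1/6 + 1687/7314*1/12 + 425/2438*5/12 + 719/2438*1/3 = 1687/7314 = pi_Z  (ok)
  418/3657*1/12 + 453/2438*5/12 + 1687/7314*1/12 + 425/2438*1/4 + 719/2438*1/12 = 425/2438 = pi_W  (ok)
  418/3657*7/12 + 453/2438*1/12 + 1687/7314*7/12 + 425/2438*1/6 + 719/2438*1/6 = 719/2438 = pi_U  (ok)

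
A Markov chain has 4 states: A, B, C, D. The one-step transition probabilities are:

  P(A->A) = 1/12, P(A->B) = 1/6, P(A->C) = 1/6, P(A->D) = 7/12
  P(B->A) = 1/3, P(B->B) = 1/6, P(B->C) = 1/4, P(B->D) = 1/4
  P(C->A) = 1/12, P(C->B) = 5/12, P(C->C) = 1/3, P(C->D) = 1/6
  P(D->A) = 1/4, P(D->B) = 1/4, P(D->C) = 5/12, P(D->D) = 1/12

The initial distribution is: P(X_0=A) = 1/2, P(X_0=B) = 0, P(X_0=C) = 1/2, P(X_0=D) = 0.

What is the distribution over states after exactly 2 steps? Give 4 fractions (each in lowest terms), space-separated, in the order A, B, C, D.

Propagating the distribution step by step (d_{t+1} = d_t * P):
d_0 = (A=1/2, B=0, C=1/2, D=0)
  d_1[A] = 1/2*1/12 + 0*1/3 + 1/2*1/12 + 0*1/4 = 1/12
  d_1[B] = 1/2*1/6 + 0*1/6 + 1/2*5/12 + 0*1/4 = 7/24
  d_1[C] = 1/2*1/6 + 0*1/4 + 1/2*1/3 + 0*5/12 = 1/4
  d_1[D] = 1/2*7/12 + 0*1/4 + 1/2*1/6 + 0*1/12 = 3/8
d_1 = (A=1/12, B=7/24, C=1/4, D=3/8)
  d_2[A] = 1/12*1/12 + 7/24*1/3 + 1/4*1/12 + 3/8*1/4 = 7/32
  d_2[B] = 1/12*1/6 + 7/24*1/6 + 1/4*5/12 + 3/8*1/4 = 25/96
  d_2[C] = 1/12*1/6 + 7/24*1/4 + 1/4*1/3 + 3/8*5/12 = 47/144
  d_2[D] = 1/12*7/12 + 7/24*1/4 + 1/4*1/6 + 3/8*1/12 = 7/36
d_2 = (A=7/32, B=25/96, C=47/144, D=7/36)

Answer: 7/32 25/96 47/144 7/36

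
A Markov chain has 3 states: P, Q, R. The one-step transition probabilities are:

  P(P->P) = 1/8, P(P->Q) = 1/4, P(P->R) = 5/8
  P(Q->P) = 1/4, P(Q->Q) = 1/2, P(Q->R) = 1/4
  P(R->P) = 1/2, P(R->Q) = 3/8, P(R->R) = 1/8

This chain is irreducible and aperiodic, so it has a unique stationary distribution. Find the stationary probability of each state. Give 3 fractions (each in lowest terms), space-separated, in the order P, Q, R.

The stationary distribution satisfies pi = pi * P, i.e.:
  pi_P = 1/8*pi_P + 1/4*pi_Q + 1/2*pi_R
  pi_Q = 1/4*pi_P + 1/2*pi_Q + 3/8*pi_R
  pi_R = 5/8*pi_P + 1/4*pi_Q + 1/8*pi_R
with normalization: pi_P + pi_Q + pi_R = 1.

Using the first 2 balance equations plus normalization, the linear system A*pi = b is:
  [-7/8, 1/4, 1/2] . pi = 0
  [1/4, -1/2, 3/8] . pi = 0
  [1, 1, 1] . pi = 1

Solving yields:
  pi_P = 22/75
  pi_Q = 29/75
  pi_R = 8/25

Verification (pi * P):
  22/75*1/8 + 29/75*1/4 + 8/25*1/2 = 22/75 = pi_P  (ok)
  22/75*1/4 + 29/75*1/2 + 8/25*3/8 = 29/75 = pi_Q  (ok)
  22/75*5/8 + 29/75*1/4 + 8/25*1/8 = 8/25 = pi_R  (ok)

Answer: 22/75 29/75 8/25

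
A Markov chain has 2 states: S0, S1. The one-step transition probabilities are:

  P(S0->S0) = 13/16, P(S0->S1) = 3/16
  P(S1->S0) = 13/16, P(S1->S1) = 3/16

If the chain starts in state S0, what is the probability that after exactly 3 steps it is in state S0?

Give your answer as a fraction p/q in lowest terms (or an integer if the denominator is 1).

Computing P^3 by repeated multiplication:
P^1 =
  S0: [13/16, 3/16]
  S1: [13/16, 3/16]
P^2 =
  S0: [13/16, 3/16]
  S1: [13/16, 3/16]
P^3 =
  S0: [13/16, 3/16]
  S1: [13/16, 3/16]

(P^3)[S0 -> S0] = 13/16

Answer: 13/16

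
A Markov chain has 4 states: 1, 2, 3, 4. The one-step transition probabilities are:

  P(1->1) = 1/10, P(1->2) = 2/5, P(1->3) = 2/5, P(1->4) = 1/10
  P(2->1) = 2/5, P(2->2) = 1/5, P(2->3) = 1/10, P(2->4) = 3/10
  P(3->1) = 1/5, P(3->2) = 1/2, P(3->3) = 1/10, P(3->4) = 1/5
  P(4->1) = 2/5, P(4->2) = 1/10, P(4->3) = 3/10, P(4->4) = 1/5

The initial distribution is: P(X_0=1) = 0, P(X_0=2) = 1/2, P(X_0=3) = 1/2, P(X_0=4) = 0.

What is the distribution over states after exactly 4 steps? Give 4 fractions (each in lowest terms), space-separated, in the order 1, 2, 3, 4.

Propagating the distribution step by step (d_{t+1} = d_t * P):
d_0 = (1=0, 2=1/2, 3=1/2, 4=0)
  d_1[1] = 0*1/10 + 1/2*2/5 + 1/2*1/5 + 0*2/5 = 3/10
  d_1[2] = 0*2/5 + 1/2*1/5 + 1/2*1/2 + 0*1/10 = 7/20
  d_1[3] = 0*2/5 + 1/2*1/10 + 1/2*1/10 + 0*3/10 = 1/10
  d_1[4] = 0*1/10 + 1/2*3/10 + 1/2*1/5 + 0*1/5 = 1/4
d_1 = (1=3/10, 2=7/20, 3=1/10, 4=1/4)
  d_2[1] = 3/10*1/10 + 7/20*2/5 + 1/10*1/5 + 1/4*2/5 = 29/100
  d_2[2] = 3/10*2/5 + 7/20*1/5 + 1/10*1/2 + 1/4*1/10 = 53/200
  d_2[3] = 3/10*2/5 + 7/20*1/10 + 1/10*1/10 + 1/4*3/10 = 6/25
  d_2[4] = 3/10*1/10 + 7/20*3/10 + 1/10*1/5 + 1/4*1/5 = 41/200
d_2 = (1=29/100, 2=53/200, 3=6/25, 4=41/200)
  d_3[1] = 29/100*1/10 + 53/200*2/5 + 6/25*1/5 + 41/200*2/5 = 53/200
  d_3[2] = 29/100*2/5 + 53/200*1/5 + 6/25*1/2 + 41/200*1/10 = 619/2000
  d_3[3] = 29/100*2/5 + 53/200*1/10 + 6/25*1/10 + 41/200*3/10 = 57/250
  d_3[4] = 29/100*1/10 + 53/200*3/10 + 6/25*1/5 + 41/200*1/5 = 79/400
d_3 = (1=53/200, 2=619/2000, 3=57/250, 4=79/400)
  d_4[1] = 53/200*1/10 + 619/2000*2/5 + 57/250*1/5 + 79/400*2/5 = 2749/10000
  d_4[2] = 53/200*2/5 + 619/2000*1/5 + 57/250*1/2 + 79/400*1/10 = 6033/20000
  d_4[3] = 53/200*2/5 + 619/2000*1/10 + 57/250*1/10 + 79/400*3/10 = 219/1000
  d_4[4] = 53/200*1/10 + 619/2000*3/10 + 57/250*1/5 + 79/400*1/5 = 4089/20000
d_4 = (1=2749/10000, 2=6033/20000, 3=219/1000, 4=4089/20000)

Answer: 2749/10000 6033/20000 219/1000 4089/20000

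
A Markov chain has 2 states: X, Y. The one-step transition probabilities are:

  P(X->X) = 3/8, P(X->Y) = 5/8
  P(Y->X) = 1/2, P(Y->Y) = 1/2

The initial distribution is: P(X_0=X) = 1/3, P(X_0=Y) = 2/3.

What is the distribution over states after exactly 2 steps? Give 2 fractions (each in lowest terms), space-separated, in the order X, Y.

Answer: 85/192 107/192

Derivation:
Propagating the distribution step by step (d_{t+1} = d_t * P):
d_0 = (X=1/3, Y=2/3)
  d_1[X] = 1/3*3/8 + 2/3*1/2 = 11/24
  d_1[Y] = 1/3*5/8 + 2/3*1/2 = 13/24
d_1 = (X=11/24, Y=13/24)
  d_2[X] = 11/24*3/8 + 13/24*1/2 = 85/192
  d_2[Y] = 11/24*5/8 + 13/24*1/2 = 107/192
d_2 = (X=85/192, Y=107/192)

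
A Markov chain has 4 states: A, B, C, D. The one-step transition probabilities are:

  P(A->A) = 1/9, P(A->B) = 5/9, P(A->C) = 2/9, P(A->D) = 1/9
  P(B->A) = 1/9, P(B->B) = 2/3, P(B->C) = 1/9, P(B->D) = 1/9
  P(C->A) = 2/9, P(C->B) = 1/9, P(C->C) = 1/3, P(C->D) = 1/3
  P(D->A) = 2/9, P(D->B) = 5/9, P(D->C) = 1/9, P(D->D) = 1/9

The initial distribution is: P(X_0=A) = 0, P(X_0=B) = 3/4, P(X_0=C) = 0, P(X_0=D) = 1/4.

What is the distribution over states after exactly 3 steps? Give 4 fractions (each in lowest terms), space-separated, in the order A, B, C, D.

Propagating the distribution step by step (d_{t+1} = d_t * P):
d_0 = (A=0, B=3/4, C=0, D=1/4)
  d_1[A] = 0*1/9 + 3/4*1/9 + 0*2/9 + 1/4*2/9 = 5/36
  d_1[B] = 0*5/9 + 3/4*2/3 + 0*1/9 + 1/4*5/9 = 23/36
  d_1[C] = 0*2/9 + 3/4*1/9 + 0*1/3 + 1/4*1/9 = 1/9
  d_1[D] = 0*1/9 + 3/4*1/9 + 0*1/3 + 1/4*1/9 = 1/9
d_1 = (A=5/36, B=23/36, C=1/9, D=1/9)
  d_2[A] = 5/36*1/9 + 23/36*1/9 + 1/9*2/9 + 1/9*2/9 = 11/81
  d_2[B] = 5/36*5/9 + 23/36*2/3 + 1/9*1/9 + 1/9*5/9 = 187/324
  d_2[C] = 5/36*2/9 + 23/36*1/9 + 1/9*1/3 + 1/9*1/9 = 49/324
  d_2[D] = 5/36*1/9 + 23/36*1/9 + 1/9*1/3 + 1/9*1/9 = 11/81
d_2 = (A=11/81, B=187/324, C=49/324, D=11/81)
  d_3[A] = 11/81*1/9 + 187/324*1/9 + 49/324*2/9 + 11/81*2/9 = 139/972
  d_3[B] = 11/81*5/9 + 187/324*2/3 + 49/324*1/9 + 11/81*5/9 = 179/324
  d_3[C] = 11/81*2/9 + 187/324*1/9 + 49/324*1/3 + 11/81*1/9 = 233/1458
  d_3[D] = 11/81*1/9 + 187/324*1/9 + 49/324*1/3 + 11/81*1/9 = 211/1458
d_3 = (A=139/972, B=179/324, C=233/1458, D=211/1458)

Answer: 139/972 179/324 233/1458 211/1458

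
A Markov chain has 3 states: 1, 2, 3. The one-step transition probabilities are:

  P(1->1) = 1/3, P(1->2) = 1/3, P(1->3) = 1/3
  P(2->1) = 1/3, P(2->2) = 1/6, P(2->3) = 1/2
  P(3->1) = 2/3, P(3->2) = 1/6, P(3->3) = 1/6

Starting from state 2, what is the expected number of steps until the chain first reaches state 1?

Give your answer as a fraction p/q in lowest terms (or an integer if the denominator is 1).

Answer: 24/11

Derivation:
Let h_i = expected steps to first reach 1 from state i.
Boundary: h_1 = 0.
First-step equations for the other states:
  h_2 = 1 + 1/3*h_1 + 1/6*h_2 + 1/2*h_3
  h_3 = 1 + 2/3*h_1 + 1/6*h_2 + 1/6*h_3

Substituting h_1 = 0 and rearranging gives the linear system (I - Q) h = 1:
  [5/6, -1/2] . (h_2, h_3) = 1
  [-1/6, 5/6] . (h_2, h_3) = 1

Solving yields:
  h_2 = 24/11
  h_3 = 18/11

Starting state is 2, so the expected hitting time is h_2 = 24/11.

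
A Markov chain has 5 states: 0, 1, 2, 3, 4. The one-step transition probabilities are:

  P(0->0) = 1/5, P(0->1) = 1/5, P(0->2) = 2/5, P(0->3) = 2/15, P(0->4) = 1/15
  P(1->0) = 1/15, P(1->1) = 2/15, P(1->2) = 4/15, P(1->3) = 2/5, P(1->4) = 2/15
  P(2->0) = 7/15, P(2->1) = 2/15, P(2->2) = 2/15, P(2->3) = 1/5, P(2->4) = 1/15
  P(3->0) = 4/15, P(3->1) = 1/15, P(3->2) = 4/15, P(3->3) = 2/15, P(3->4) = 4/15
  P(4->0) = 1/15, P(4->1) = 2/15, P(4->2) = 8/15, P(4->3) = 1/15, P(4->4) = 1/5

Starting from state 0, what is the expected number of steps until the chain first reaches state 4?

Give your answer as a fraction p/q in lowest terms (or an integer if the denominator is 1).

Answer: 70530/8083

Derivation:
Let h_i = expected steps to first reach 4 from state i.
Boundary: h_4 = 0.
First-step equations for the other states:
  h_0 = 1 + 1/5*h_0 + 1/5*h_1 + 2/5*h_2 + 2/15*h_3 + 1/15*h_4
  h_1 = 1 + 1/15*h_0 + 2/15*h_1 + 4/15*h_2 + 2/5*h_3 + 2/15*h_4
  h_2 = 1 + 7/15*h_0 + 2/15*h_1 + 2/15*h_2 + 1/5*h_3 + 1/15*h_4
  h_3 = 1 + 4/15*h_0 + 1/15*h_1 + 4/15*h_2 + 2/15*h_3 + 4/15*h_4

Substituting h_4 = 0 and rearranging gives the linear system (I - Q) h = 1:
  [4/5, -1/5, -2/5, -2/15] . (h_0, h_1, h_2, h_3) = 1
  [-1/15, 13/15, -4/15, -2/5] . (h_0, h_1, h_2, h_3) = 1
  [-7/15, -2/15, 13/15, -1/5] . (h_0, h_1, h_2, h_3) = 1
  [-4/15, -1/15, -4/15, 13/15] . (h_0, h_1, h_2, h_3) = 1

Solving yields:
  h_0 = 70530/8083
  h_1 = 62895/8083
  h_2 = 70245/8083
  h_3 = 57480/8083

Starting state is 0, so the expected hitting time is h_0 = 70530/8083.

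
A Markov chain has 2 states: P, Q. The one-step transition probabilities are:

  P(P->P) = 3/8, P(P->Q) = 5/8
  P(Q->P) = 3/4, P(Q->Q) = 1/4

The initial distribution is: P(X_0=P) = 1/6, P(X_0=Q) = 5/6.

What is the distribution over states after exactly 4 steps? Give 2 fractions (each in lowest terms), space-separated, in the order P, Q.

Propagating the distribution step by step (d_{t+1} = d_t * P):
d_0 = (P=1/6, Q=5/6)
  d_1[P] = 1/6*3/8 + 5/6*3/4 = 11/16
  d_1[Q] = 1/6*5/8 + 5/6*1/4 = 5/16
d_1 = (P=11/16, Q=5/16)
  d_2[P] = 11/16*3/8 + 5/16*3/4 = 63/128
  d_2[Q] = 11/16*5/8 + 5/16*1/4 = 65/128
d_2 = (P=63/128, Q=65/128)
  d_3[P] = 63/128*3/8 + 65/128*3/4 = 579/1024
  d_3[Q] = 63/128*5/8 + 65/128*1/4 = 445/1024
d_3 = (P=579/1024, Q=445/1024)
  d_4[P] = 579/1024*3/8 + 445/1024*3/4 = 4407/8192
  d_4[Q] = 579/1024*5/8 + 445/1024*1/4 = 3785/8192
d_4 = (P=4407/8192, Q=3785/8192)

Answer: 4407/8192 3785/8192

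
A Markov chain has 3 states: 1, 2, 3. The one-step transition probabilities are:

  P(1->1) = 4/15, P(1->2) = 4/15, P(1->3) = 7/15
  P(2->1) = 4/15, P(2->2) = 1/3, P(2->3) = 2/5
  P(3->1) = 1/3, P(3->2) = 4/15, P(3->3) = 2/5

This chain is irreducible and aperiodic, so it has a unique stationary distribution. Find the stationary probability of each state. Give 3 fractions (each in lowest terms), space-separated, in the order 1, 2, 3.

The stationary distribution satisfies pi = pi * P, i.e.:
  pi_1 = 4/15*pi_1 + 4/15*pi_2 + 1/3*pi_3
  pi_2 = 4/15*pi_1 + 1/3*pi_2 + 4/15*pi_3
  pi_3 = 7/15*pi_1 + 2/5*pi_2 + 2/5*pi_3
with normalization: pi_1 + pi_2 + pi_3 = 1.

Using the first 2 balance equations plus normalization, the linear system A*pi = b is:
  [-11/15, 4/15, 1/3] . pi = 0
  [4/15, -2/3, 4/15] . pi = 0
  [1, 1, 1] . pi = 1

Solving yields:
  pi_1 = 33/112
  pi_2 = 2/7
  pi_3 = 47/112

Verification (pi * P):
  33/112*4/15 + 2/7*4/15 + 47/112*1/3 = 33/112 = pi_1  (ok)
  33/112*4/15 + 2/7*1/3 + 47/112*4/15 = 2/7 = pi_2  (ok)
  33/112*7/15 + 2/7*2/5 + 47/112*2/5 = 47/112 = pi_3  (ok)

Answer: 33/112 2/7 47/112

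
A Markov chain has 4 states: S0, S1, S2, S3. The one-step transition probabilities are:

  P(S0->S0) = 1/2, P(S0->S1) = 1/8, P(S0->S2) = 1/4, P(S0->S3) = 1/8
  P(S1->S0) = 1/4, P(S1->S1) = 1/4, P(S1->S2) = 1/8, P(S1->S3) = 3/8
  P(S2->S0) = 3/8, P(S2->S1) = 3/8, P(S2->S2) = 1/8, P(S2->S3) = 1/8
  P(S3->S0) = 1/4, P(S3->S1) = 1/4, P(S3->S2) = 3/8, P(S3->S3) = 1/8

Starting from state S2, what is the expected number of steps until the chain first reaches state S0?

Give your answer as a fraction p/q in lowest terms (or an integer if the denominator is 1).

Answer: 74/23

Derivation:
Let h_i = expected steps to first reach S0 from state i.
Boundary: h_S0 = 0.
First-step equations for the other states:
  h_S1 = 1 + 1/4*h_S0 + 1/4*h_S1 + 1/8*h_S2 + 3/8*h_S3
  h_S2 = 1 + 3/8*h_S0 + 3/8*h_S1 + 1/8*h_S2 + 1/8*h_S3
  h_S3 = 1 + 1/4*h_S0 + 1/4*h_S1 + 3/8*h_S2 + 1/8*h_S3

Substituting h_S0 = 0 and rearranging gives the linear system (I - Q) h = 1:
  [3/4, -1/8, -3/8] . (h_S1, h_S2, h_S3) = 1
  [-3/8, 7/8, -1/8] . (h_S1, h_S2, h_S3) = 1
  [-1/4, -3/8, 7/8] . (h_S1, h_S2, h_S3) = 1

Solving yields:
  h_S1 = 84/23
  h_S2 = 74/23
  h_S3 = 82/23

Starting state is S2, so the expected hitting time is h_S2 = 74/23.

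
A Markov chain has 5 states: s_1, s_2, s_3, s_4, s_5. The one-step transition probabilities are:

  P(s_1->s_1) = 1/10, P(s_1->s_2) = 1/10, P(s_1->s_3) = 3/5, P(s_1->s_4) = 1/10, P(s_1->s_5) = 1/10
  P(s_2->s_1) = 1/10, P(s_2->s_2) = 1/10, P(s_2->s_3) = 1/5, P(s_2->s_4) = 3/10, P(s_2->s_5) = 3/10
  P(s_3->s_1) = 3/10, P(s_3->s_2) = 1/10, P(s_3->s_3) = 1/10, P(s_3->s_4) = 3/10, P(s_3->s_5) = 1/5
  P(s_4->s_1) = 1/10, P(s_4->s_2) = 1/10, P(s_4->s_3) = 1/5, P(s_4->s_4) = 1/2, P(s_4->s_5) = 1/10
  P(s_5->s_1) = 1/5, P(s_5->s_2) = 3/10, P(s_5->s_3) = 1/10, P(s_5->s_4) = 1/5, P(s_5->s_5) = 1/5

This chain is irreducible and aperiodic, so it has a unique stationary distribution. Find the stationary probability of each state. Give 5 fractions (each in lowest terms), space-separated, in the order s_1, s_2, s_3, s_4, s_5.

Answer: 119/736 49/368 83/368 231/736 61/368

Derivation:
The stationary distribution satisfies pi = pi * P, i.e.:
  pi_s_1 = 1/10*pi_s_1 + 1/10*pi_s_2 + 3/10*pi_s_3 + 1/10*pi_s_4 + 1/5*pi_s_5
  pi_s_2 = 1/10*pi_s_1 + 1/10*pi_s_2 + 1/10*pi_s_3 + 1/10*pi_s_4 + 3/10*pi_s_5
  pi_s_3 = 3/5*pi_s_1 + 1/5*pi_s_2 + 1/10*pi_s_3 + 1/5*pi_s_4 + 1/10*pi_s_5
  pi_s_4 = 1/10*pi_s_1 + 3/10*pi_s_2 + 3/10*pi_s_3 + 1/2*pi_s_4 + 1/5*pi_s_5
  pi_s_5 = 1/10*pi_s_1 + 3/10*pi_s_2 + 1/5*pi_s_3 + 1/10*pi_s_4 + 1/5*pi_s_5
with normalization: pi_s_1 + pi_s_2 + pi_s_3 + pi_s_4 + pi_s_5 = 1.

Using the first 4 balance equations plus normalization, the linear system A*pi = b is:
  [-9/10, 1/10, 3/10, 1/10, 1/5] . pi = 0
  [1/10, -9/10, 1/10, 1/10, 3/10] . pi = 0
  [3/5, 1/5, -9/10, 1/5, 1/10] . pi = 0
  [1/10, 3/10, 3/10, -1/2, 1/5] . pi = 0
  [1, 1, 1, 1, 1] . pi = 1

Solving yields:
  pi_s_1 = 119/736
  pi_s_2 = 49/368
  pi_s_3 = 83/368
  pi_s_4 = 231/736
  pi_s_5 = 61/368

Verification (pi * P):
  119/736*1/10 + 49/368*1/10 + 83/368*3/10 + 231/736*1/10 + 61/368*1/5 = 119/736 = pi_s_1  (ok)
  119/736*1/10 + 49/368*1/10 + 83/368*1/10 + 231/736*1/10 + 61/368*3/10 = 49/368 = pi_s_2  (ok)
  119/736*3/5 + 49/368*1/5 + 83/368*1/10 + 231/736*1/5 + 61/368*1/10 = 83/368 = pi_s_3  (ok)
  119/736*1/10 + 49/368*3/10 + 83/368*3/10 + 231/736*1/2 + 61/368*1/5 = 231/736 = pi_s_4  (ok)
  119/736*1/10 + 49/368*3/10 + 83/368*1/5 + 231/736*1/10 + 61/368*1/5 = 61/368 = pi_s_5  (ok)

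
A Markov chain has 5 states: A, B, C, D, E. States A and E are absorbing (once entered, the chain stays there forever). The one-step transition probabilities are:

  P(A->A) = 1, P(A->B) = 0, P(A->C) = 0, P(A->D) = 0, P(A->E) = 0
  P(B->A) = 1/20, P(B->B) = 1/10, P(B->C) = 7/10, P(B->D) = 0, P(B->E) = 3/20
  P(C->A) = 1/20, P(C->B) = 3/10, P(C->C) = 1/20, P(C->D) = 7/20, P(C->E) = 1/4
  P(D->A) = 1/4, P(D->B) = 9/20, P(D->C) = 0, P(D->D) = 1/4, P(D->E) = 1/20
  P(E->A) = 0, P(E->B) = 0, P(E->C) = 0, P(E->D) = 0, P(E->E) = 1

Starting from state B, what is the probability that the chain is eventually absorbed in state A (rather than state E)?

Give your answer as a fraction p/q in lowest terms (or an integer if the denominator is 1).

Answer: 985/2988

Derivation:
Let a_i = P(absorbed in A | start in state i).
Boundary conditions: a_A = 1, a_E = 0.
For each transient state i, a_i = sum_j P(i->j) * a_j:
  a_B = 1/20*a_A + 1/10*a_B + 7/10*a_C + 0*a_D + 3/20*a_E
  a_C = 1/20*a_A + 3/10*a_B + 1/20*a_C + 7/20*a_D + 1/4*a_E
  a_D = 1/4*a_A + 9/20*a_B + 0*a_C + 1/4*a_D + 1/20*a_E

Substituting a_A = 1 and a_E = 0, rearrange to (I - Q) a = r where r[i] = P(i -> A):
  [9/10, -7/10, 0] . (a_B, a_C, a_D) = 1/20
  [-3/10, 19/20, -7/20] . (a_B, a_C, a_D) = 1/20
  [-9/20, 0, 3/4] . (a_B, a_C, a_D) = 1/4

Solving yields:
  a_B = 985/2988
  a_C = 117/332
  a_D = 529/996

Starting state is B, so the absorption probability is a_B = 985/2988.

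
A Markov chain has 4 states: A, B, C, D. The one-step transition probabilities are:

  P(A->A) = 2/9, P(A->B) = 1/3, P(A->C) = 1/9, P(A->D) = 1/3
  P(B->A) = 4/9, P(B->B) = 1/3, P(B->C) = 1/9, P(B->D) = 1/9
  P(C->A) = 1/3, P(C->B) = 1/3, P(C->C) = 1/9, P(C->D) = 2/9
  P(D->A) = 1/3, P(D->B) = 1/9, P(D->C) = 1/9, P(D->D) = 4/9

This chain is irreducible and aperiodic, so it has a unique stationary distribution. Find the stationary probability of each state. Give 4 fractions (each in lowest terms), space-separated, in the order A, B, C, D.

Answer: 50/153 41/153 1/9 5/17

Derivation:
The stationary distribution satisfies pi = pi * P, i.e.:
  pi_A = 2/9*pi_A + 4/9*pi_B + 1/3*pi_C + 1/3*pi_D
  pi_B = 1/3*pi_A + 1/3*pi_B + 1/3*pi_C + 1/9*pi_D
  pi_C = 1/9*pi_A + 1/9*pi_B + 1/9*pi_C + 1/9*pi_D
  pi_D = 1/3*pi_A + 1/9*pi_B + 2/9*pi_C + 4/9*pi_D
with normalization: pi_A + pi_B + pi_C + pi_D = 1.

Using the first 3 balance equations plus normalization, the linear system A*pi = b is:
  [-7/9, 4/9, 1/3, 1/3] . pi = 0
  [1/3, -2/3, 1/3, 1/9] . pi = 0
  [1/9, 1/9, -8/9, 1/9] . pi = 0
  [1, 1, 1, 1] . pi = 1

Solving yields:
  pi_A = 50/153
  pi_B = 41/153
  pi_C = 1/9
  pi_D = 5/17

Verification (pi * P):
  50/153*2/9 + 41/153*4/9 + 1/9*1/3 + 5/17*1/3 = 50/153 = pi_A  (ok)
  50/153*1/3 + 41/153*1/3 + 1/9*1/3 + 5/17*1/9 = 41/153 = pi_B  (ok)
  50/153*1/9 + 41/153*1/9 + 1/9*1/9 + 5/17*1/9 = 1/9 = pi_C  (ok)
  50/153*1/3 + 41/153*1/9 + 1/9*2/9 + 5/17*4/9 = 5/17 = pi_D  (ok)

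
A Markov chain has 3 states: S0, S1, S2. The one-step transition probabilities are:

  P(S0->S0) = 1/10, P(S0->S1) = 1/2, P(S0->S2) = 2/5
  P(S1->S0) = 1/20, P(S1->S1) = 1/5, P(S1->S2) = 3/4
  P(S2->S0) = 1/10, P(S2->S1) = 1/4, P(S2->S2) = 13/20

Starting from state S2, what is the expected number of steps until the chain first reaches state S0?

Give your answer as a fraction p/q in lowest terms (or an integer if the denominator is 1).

Let h_i = expected steps to first reach S0 from state i.
Boundary: h_S0 = 0.
First-step equations for the other states:
  h_S1 = 1 + 1/20*h_S0 + 1/5*h_S1 + 3/4*h_S2
  h_S2 = 1 + 1/10*h_S0 + 1/4*h_S1 + 13/20*h_S2

Substituting h_S0 = 0 and rearranging gives the linear system (I - Q) h = 1:
  [4/5, -3/4] . (h_S1, h_S2) = 1
  [-1/4, 7/20] . (h_S1, h_S2) = 1

Solving yields:
  h_S1 = 440/37
  h_S2 = 420/37

Starting state is S2, so the expected hitting time is h_S2 = 420/37.

Answer: 420/37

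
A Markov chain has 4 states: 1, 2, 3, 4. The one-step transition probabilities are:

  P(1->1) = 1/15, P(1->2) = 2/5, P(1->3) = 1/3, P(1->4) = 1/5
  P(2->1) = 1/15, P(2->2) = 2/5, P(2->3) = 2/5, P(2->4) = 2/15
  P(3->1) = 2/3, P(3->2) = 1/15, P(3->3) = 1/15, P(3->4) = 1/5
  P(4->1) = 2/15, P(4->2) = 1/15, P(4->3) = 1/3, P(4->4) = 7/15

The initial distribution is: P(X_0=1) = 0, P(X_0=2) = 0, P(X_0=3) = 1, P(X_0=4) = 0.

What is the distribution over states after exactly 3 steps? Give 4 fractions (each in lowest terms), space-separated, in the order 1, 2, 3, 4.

Answer: 929/3375 142/675 907/3375 829/3375

Derivation:
Propagating the distribution step by step (d_{t+1} = d_t * P):
d_0 = (1=0, 2=0, 3=1, 4=0)
  d_1[1] = 0*1/15 + 0*1/15 + 1*2/3 + 0*2/15 = 2/3
  d_1[2] = 0*2/5 + 0*2/5 + 1*1/15 + 0*1/15 = 1/15
  d_1[3] = 0*1/3 + 0*2/5 + 1*1/15 + 0*1/3 = 1/15
  d_1[4] = 0*1/5 + 0*2/15 + 1*1/5 + 0*7/15 = 1/5
d_1 = (1=2/3, 2=1/15, 3=1/15, 4=1/5)
  d_2[1] = 2/3*1/15 + 1/15*1/15 + 1/15*2/3 + 1/5*2/15 = 3/25
  d_2[2] = 2/3*2/5 + 1/15*2/5 + 1/15*1/15 + 1/5*1/15 = 14/45
  d_2[3] = 2/3*1/3 + 1/15*2/5 + 1/15*1/15 + 1/5*1/3 = 8/25
  d_2[4] = 2/3*1/5 + 1/15*2/15 + 1/15*1/5 + 1/5*7/15 = 56/225
d_2 = (1=3/25, 2=14/45, 3=8/25, 4=56/225)
  d_3[1] = 3/25*1/15 + 14/45*1/15 + 8/25*2/3 + 56/225*2/15 = 929/3375
  d_3[2] = 3/25*2/5 + 14/45*2/5 + 8/25*1/15 + 56/225*1/15 = 142/675
  d_3[3] = 3/25*1/3 + 14/45*2/5 + 8/25*1/15 + 56/225*1/3 = 907/3375
  d_3[4] = 3/25*1/5 + 14/45*2/15 + 8/25*1/5 + 56/225*7/15 = 829/3375
d_3 = (1=929/3375, 2=142/675, 3=907/3375, 4=829/3375)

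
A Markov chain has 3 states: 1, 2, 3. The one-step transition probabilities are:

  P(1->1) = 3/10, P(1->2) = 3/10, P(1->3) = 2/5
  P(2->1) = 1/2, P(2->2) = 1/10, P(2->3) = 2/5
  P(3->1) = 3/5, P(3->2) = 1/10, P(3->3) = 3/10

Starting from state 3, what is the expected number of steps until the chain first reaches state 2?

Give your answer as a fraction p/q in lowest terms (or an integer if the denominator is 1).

Let h_i = expected steps to first reach 2 from state i.
Boundary: h_2 = 0.
First-step equations for the other states:
  h_1 = 1 + 3/10*h_1 + 3/10*h_2 + 2/5*h_3
  h_3 = 1 + 3/5*h_1 + 1/10*h_2 + 3/10*h_3

Substituting h_2 = 0 and rearranging gives the linear system (I - Q) h = 1:
  [7/10, -2/5] . (h_1, h_3) = 1
  [-3/5, 7/10] . (h_1, h_3) = 1

Solving yields:
  h_1 = 22/5
  h_3 = 26/5

Starting state is 3, so the expected hitting time is h_3 = 26/5.

Answer: 26/5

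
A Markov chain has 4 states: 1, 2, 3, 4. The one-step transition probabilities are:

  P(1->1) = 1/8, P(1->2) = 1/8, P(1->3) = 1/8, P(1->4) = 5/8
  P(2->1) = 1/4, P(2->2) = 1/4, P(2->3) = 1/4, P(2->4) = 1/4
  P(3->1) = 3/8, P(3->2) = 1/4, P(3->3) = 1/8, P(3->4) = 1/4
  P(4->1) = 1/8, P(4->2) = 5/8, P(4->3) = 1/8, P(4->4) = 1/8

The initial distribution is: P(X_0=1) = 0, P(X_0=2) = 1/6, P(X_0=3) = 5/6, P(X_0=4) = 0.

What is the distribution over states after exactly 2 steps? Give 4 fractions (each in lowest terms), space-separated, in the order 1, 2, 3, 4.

Answer: 37/192 115/384 5/32 45/128

Derivation:
Propagating the distribution step by step (d_{t+1} = d_t * P):
d_0 = (1=0, 2=1/6, 3=5/6, 4=0)
  d_1[1] = 0*1/8 + 1/6*1/4 + 5/6*3/8 + 0*1/8 = 17/48
  d_1[2] = 0*1/8 + 1/6*1/4 + 5/6*1/4 + 0*5/8 = 1/4
  d_1[3] = 0*1/8 + 1/6*1/4 + 5/6*1/8 + 0*1/8 = 7/48
  d_1[4] = 0*5/8 + 1/6*1/4 + 5/6*1/4 + 0*1/8 = 1/4
d_1 = (1=17/48, 2=1/4, 3=7/48, 4=1/4)
  d_2[1] = 17/48*1/8 + 1/4*1/4 + 7/48*3/8 + 1/4*1/8 = 37/192
  d_2[2] = 17/48*1/8 + 1/4*1/4 + 7/48*1/4 + 1/4*5/8 = 115/384
  d_2[3] = 17/48*1/8 + 1/4*1/4 + 7/48*1/8 + 1/4*1/8 = 5/32
  d_2[4] = 17/48*5/8 + 1/4*1/4 + 7/48*1/4 + 1/4*1/8 = 45/128
d_2 = (1=37/192, 2=115/384, 3=5/32, 4=45/128)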